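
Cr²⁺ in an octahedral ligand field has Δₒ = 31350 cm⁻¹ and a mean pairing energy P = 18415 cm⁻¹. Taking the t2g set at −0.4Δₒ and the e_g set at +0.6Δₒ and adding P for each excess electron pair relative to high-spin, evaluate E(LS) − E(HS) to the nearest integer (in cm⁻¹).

-12935

Cr²⁺: group 6, so d-count = 6 − 2 = 4.
High-spin d⁴ fills as t2g^3 e_g^1 with CFSE 3(−0.4) + 1(+0.6) = -0.6Δₒ = -18810 cm⁻¹.
Low-spin t2g^4 e_g^0 gives -1.6Δₒ = -50160 cm⁻¹, but forming 1 extra pair costs 1P = 18415 cm⁻¹, so E(LS) = -50160 + 18415 = -31745 cm⁻¹.
The difference is -31745 − (-18810) = -12935 cm⁻¹, so low-spin lies lower.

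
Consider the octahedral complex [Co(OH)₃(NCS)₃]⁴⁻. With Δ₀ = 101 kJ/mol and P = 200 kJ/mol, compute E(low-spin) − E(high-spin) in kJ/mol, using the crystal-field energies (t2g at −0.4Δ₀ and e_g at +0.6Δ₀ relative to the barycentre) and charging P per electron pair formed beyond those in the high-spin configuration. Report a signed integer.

99

Ligand charges: 3×(-1) from OH⁻ and 3×(-1) from NCS⁻ sum to -6; with overall charge -4, Co is +2.
Group 9 minus oxidation state +2 gives a d⁷ configuration for Co²⁺.
In the high-spin limit (t2g^5 e_g^2) the orbital term is -0.8Δ₀ = -81 kJ/mol, with no excess pairing.
For low-spin the configuration is t2g^6 e_g^1: orbital energy -1.8 × 101 = -182 kJ/mol, and 1 additional pair relative to high-spin adds 200 kJ/mol, giving 18 kJ/mol.
Thus E(LS) − E(HS) = 99 kJ/mol.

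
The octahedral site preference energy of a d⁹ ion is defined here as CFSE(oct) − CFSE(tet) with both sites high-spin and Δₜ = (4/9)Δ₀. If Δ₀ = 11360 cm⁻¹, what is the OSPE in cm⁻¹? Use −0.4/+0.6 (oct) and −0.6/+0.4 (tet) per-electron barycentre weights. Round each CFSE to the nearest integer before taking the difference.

-4796

In an octahedral site d⁹ (HS) is t₂g⁶ eg³, giving CFSE(oct) = -0.6Δ₀ = -6816 cm⁻¹.
Tetrahedral e⁴ t₂⁵ gives -0.4Δₜ = -0.4 × (4/9) × 11360 = -2020 cm⁻¹.
Subtracting, OSPE = -6816 − (-2020) = -4796 cm⁻¹.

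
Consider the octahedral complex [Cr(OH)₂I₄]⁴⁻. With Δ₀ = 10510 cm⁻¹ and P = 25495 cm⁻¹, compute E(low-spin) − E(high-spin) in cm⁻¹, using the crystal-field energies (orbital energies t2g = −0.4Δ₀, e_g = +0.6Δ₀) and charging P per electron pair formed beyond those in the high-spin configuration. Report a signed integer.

Ligand charges: 2×(-1) from OH⁻ and 4×(-1) from I⁻ sum to -6; with overall charge -4, Cr is +2.
Cr is in group 6, so Cr²⁺ is d⁴ (6 − 2 = 4).
In the high-spin limit (t2g^3 e_g^1) the orbital term is -0.6Δ₀ = -6306 cm⁻¹, with no excess pairing.
Low-spin t2g^4 e_g^0 gives -1.6Δ₀ = -16816 cm⁻¹, but forming 1 extra pair costs 1P = 25495 cm⁻¹, so E(LS) = -16816 + 25495 = 8679 cm⁻¹.
E(LS) − E(HS) = 8679 − (-6306) = 14985 cm⁻¹.

14985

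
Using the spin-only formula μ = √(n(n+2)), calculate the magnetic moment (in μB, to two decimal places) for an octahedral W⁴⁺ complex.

Group 6 minus oxidation state +4 gives a d² configuration for W⁴⁺.
For octahedral d² the high- and low-spin configurations coincide.
Configuration: t₂g² eg⁰ → 2 unpaired electrons.
μ(spin-only) = √[2(2+2)] = √8 ≈ 2.83 μB.

2.83 μB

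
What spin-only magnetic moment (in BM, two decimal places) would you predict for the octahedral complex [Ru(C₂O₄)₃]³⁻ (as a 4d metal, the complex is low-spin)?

1.73 BM

Each C₂O₄²⁻ contributes -2; 3 × (-2) = -6. With overall charge -3, Ru is in the +3 oxidation state.
Group 8 minus oxidation state +3 gives a d⁵ configuration for Ru³⁺.
Configuration: t₂g⁵ eg⁰ → 1 unpaired electron.
μ(spin-only) = √[1(1+2)] = √3 ≈ 1.73 BM.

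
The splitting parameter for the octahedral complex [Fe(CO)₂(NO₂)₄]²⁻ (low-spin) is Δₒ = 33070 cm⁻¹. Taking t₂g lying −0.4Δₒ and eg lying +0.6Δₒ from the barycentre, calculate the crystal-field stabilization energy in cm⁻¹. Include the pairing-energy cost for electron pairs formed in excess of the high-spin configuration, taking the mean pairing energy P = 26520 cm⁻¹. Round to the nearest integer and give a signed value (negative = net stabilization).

-26328

Ligand charges: 2×(+0) from CO and 4×(-1) from NO₂⁻ sum to -4; with overall charge -2, Fe is +2.
Fe sits in group 8; removing 2 electrons leaves Fe²⁺ with 8 − 2 = 6 d electrons.
Configuration: t₂g⁶ eg⁰.
The orbital stabilization is -2.4Δₒ = -2.4 × 33070 = -79368 cm⁻¹.
Relative to high-spin t₂g⁴ eg² (1 paired), the low-spin configuration has 2 additional pairs, contributing +2 × 26520 = +53040 cm⁻¹.
Combining: -79368 + 53040 = -26328 cm⁻¹.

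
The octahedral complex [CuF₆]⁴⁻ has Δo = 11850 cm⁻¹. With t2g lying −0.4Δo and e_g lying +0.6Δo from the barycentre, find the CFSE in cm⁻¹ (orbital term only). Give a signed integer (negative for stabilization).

-7110

Each F⁻ contributes -1; 6 × (-1) = -6. With overall charge -4, Cu is in the +2 oxidation state.
Group 11 minus oxidation state +2 gives a d⁹ configuration for Cu²⁺.
For octahedral d⁹ the high- and low-spin configurations coincide.
Configuration: t2g^6 e_g^3.
The orbital stabilization is -0.6Δo = -0.6 × 11850 = -7110 cm⁻¹.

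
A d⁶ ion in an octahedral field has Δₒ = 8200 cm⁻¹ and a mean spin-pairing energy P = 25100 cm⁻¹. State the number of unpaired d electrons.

4

Here Δₒ < P (8200 < 25100), so the high-spin state is favoured.
Filling d⁶ accordingly: t2g^4 e_g^2.
Unpaired electrons: 4.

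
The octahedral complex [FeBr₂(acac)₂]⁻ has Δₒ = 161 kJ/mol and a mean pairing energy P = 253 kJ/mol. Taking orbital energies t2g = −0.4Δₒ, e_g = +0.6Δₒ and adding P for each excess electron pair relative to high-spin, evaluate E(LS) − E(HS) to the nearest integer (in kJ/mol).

184

Ligand charges: 2×(-1) from Br⁻ and 2×(-1) from acac⁻ sum to -4; with overall charge -1, Fe is +3.
Fe³⁺: group 8, so d-count = 8 − 3 = 5.
In the high-spin limit (t2g^3 e_g^2) the orbital term is 0.0Δₒ = 0 kJ/mol, with no excess pairing.
For low-spin the configuration is t2g^5 e_g^0: orbital energy -2.0 × 161 = -322 kJ/mol, and 2 additional pairs relative to high-spin add 506 kJ/mol, giving 184 kJ/mol.
E(LS) − E(HS) = 184 − (0) = 184 kJ/mol.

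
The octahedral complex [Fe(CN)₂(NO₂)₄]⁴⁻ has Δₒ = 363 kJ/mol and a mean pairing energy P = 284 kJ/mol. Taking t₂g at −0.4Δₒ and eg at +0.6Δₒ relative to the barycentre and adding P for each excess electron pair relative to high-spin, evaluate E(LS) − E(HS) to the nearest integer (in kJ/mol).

-158

Ligand charges: 2×(-1) from CN⁻ and 4×(-1) from NO₂⁻ sum to -6; with overall charge -4, Fe is +2.
Fe²⁺: group 8, so d-count = 8 − 2 = 6.
High-spin: t₂g⁴ eg², CFSE = -0.4Δₒ = -145 kJ/mol.
For low-spin the configuration is t₂g⁶ eg⁰: orbital energy -2.4 × 363 = -871 kJ/mol, and 2 additional pairs relative to high-spin add 568 kJ/mol, giving -303 kJ/mol.
E(LS) − E(HS) = -303 − (-145) = -158 kJ/mol.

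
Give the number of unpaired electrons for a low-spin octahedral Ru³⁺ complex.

1

Group 8 minus oxidation state +3 gives a d⁵ configuration for Ru³⁺.
Configuration: t2g^5 e_g^0, giving 1 unpaired electron.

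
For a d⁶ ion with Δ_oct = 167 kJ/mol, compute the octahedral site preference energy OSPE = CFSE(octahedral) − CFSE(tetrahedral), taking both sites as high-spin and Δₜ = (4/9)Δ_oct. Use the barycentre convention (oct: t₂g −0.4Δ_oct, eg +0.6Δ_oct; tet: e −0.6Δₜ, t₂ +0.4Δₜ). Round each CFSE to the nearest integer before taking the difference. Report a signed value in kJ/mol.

Octahedral high-spin t2g^4 e_g^2: CFSE = -0.4 × 167 = -67 kJ/mol.
Tetrahedral e^3 t2^3 gives -0.6Δₜ = -0.6 × (4/9) × 167 = -45 kJ/mol.
Subtracting, OSPE = -67 − (-45) = -22 kJ/mol.

-22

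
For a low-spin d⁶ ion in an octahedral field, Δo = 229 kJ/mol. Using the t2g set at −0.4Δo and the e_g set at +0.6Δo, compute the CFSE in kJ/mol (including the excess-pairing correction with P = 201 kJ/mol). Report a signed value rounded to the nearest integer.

The d⁶ electrons fill as t2g^6 e_g^0.
Orbital CFSE = 6(-0.4) + 0(0.6) = -2.4Δo = -2.4 × 229 = -550 kJ/mol.
High-spin d⁶ would be t2g^4 e_g^2 with 1 pair; low-spin has 3, so 2 excess pairs cost +2P = +402 kJ/mol.
Overall CFSE = -550 + 402 = -148 kJ/mol.

-148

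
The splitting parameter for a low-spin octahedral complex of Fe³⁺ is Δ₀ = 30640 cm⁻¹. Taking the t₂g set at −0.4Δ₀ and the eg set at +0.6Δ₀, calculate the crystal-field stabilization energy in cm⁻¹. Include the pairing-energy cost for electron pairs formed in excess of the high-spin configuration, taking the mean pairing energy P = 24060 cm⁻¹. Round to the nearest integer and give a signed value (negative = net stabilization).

-13160

Fe is in group 8, so Fe³⁺ is d⁵ (8 − 3 = 5).
Configuration: t₂g⁵ eg⁰.
CFSE(orbital) = 5×(-0.4Δ₀) + 0×(0.6Δ₀) = -2.0Δ₀; with Δ₀ = 30640 cm⁻¹ that is -61280 cm⁻¹.
Pairing penalty: 2 pairs vs 0 in the high-spin reference → 2 extra × P = 48120 cm⁻¹.
Net CFSE = -61280 + 48120 = -13160 cm⁻¹.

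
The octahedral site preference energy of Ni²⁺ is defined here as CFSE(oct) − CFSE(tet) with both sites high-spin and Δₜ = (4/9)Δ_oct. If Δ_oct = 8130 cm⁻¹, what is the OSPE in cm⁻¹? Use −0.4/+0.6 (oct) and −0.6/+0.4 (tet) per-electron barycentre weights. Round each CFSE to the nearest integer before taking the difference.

Ni is in group 10, so Ni²⁺ is d⁸ (10 − 2 = 8).
In an octahedral site d⁸ (HS) is t₂g⁶ eg², giving CFSE(oct) = -1.2Δ_oct = -9756 cm⁻¹.
Tetrahedral e⁴ t₂⁴ gives -0.8Δₜ = -0.8 × (4/9) × 8130 = -2891 cm⁻¹.
OSPE = -9756 − (-2891) = -6865 cm⁻¹.

-6865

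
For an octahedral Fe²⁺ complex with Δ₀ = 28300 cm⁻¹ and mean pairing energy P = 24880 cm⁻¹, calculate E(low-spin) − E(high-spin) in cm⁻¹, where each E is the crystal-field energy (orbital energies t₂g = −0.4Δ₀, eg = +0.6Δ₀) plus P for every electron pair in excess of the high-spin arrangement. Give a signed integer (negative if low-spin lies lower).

Fe is in group 8, so Fe²⁺ is d⁶ (8 − 2 = 6).
High-spin: t₂g⁴ eg², CFSE = -0.4Δ₀ = -11320 cm⁻¹.
For low-spin the configuration is t₂g⁶ eg⁰: orbital energy -2.4 × 28300 = -67920 cm⁻¹, and 2 additional pairs relative to high-spin add 49760 cm⁻¹, giving -18160 cm⁻¹.
E(LS) − E(HS) = -18160 − (-11320) = -6840 cm⁻¹.

-6840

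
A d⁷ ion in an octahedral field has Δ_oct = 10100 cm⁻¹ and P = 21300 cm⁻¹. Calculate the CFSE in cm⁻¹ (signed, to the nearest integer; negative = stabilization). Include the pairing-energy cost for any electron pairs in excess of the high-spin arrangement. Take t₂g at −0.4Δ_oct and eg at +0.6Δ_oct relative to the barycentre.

Δ_oct < P, so pairing is avoided: the ground state is high-spin.
Configuration: t₂g⁵ eg².
Orbital CFSE = -0.8Δ_oct = -0.8 × 10100 = -8080 cm⁻¹.
High-spin has no excess pairs, so no pairing correction applies.

-8080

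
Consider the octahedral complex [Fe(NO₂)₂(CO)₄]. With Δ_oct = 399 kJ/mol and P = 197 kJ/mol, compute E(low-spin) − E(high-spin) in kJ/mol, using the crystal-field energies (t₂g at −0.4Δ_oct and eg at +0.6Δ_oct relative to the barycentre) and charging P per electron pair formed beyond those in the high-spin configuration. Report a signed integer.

-404

Ligand charges: 2×(-1) from NO₂⁻ and 4×(+0) from CO sum to -2; with overall charge +0, Fe is +2.
Fe is in group 8, so Fe²⁺ is d⁶ (8 − 2 = 6).
In the high-spin limit (t₂g⁴ eg²) the orbital term is -0.4Δ_oct = -160 kJ/mol, with no excess pairing.
Low-spin: t₂g⁶ eg⁰, orbital CFSE = -2.4Δ_oct = -958 kJ/mol; plus 2 excess pairs × P = +394 kJ/mol; total -564 kJ/mol.
The difference is -564 − (-160) = -404 kJ/mol, so low-spin lies lower.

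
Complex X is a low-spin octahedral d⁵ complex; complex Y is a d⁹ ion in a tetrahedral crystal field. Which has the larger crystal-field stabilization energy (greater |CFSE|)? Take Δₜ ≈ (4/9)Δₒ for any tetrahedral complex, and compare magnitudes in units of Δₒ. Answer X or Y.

X: t₂g⁵ eg⁰, CFSE = -2.0Δₒ.
Y: Tetrahedral fields are weak (Δₜ ≈ 4/9 Δₒ), so electrons fill high-spin; e^4 t2^5, CFSE = -0.4Δₜ ≈ -0.18Δₒ.
So X has the larger |CFSE|.

X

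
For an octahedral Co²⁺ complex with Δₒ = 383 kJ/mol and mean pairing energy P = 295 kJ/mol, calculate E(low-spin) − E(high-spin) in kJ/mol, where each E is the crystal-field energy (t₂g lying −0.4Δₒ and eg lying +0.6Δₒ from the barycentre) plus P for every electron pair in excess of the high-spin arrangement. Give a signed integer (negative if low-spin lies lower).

-88

Co sits in group 9; removing 2 electrons leaves Co²⁺ with 9 − 2 = 7 d electrons.
High-spin: t₂g⁵ eg², CFSE = -0.8Δₒ = -306 kJ/mol.
Low-spin: t₂g⁶ eg¹, orbital CFSE = -1.8Δₒ = -689 kJ/mol; plus 1 excess pair × P = +295 kJ/mol; total -394 kJ/mol.
Thus E(LS) − E(HS) = -88 kJ/mol.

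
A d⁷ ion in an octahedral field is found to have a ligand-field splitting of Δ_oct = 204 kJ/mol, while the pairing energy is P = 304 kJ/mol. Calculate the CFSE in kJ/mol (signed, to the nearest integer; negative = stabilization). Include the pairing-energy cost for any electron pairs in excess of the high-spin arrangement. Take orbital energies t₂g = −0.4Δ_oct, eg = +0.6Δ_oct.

Δ_oct < P, so pairing is avoided: the ground state is high-spin.
Configuration: t₂g⁵ eg².
Orbital CFSE = -0.8Δ_oct = -0.8 × 204 = -163 kJ/mol.
High-spin has no excess pairs, so no pairing correction applies.

-163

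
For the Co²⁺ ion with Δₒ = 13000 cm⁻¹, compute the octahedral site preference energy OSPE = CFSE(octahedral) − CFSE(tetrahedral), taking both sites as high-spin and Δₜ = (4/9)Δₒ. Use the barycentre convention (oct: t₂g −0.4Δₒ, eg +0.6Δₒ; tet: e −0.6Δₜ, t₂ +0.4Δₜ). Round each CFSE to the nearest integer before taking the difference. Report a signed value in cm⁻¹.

Group 9 minus oxidation state +2 gives a d⁷ configuration for Co²⁺.
Octahedral (high-spin): t2g^5 e_g^2, CFSE = 5(−0.4) + 2(+0.6) = -0.8Δₒ = -0.8 × 13000 = -10400 cm⁻¹.
Tetrahedral: e^4 t2^3, CFSE = 4(−0.6) + 3(+0.4) = -1.2Δₜ = -1.2 × (4/9) × 13000 = -6933 cm⁻¹.
Subtracting, OSPE = -10400 − (-6933) = -3467 cm⁻¹.

-3467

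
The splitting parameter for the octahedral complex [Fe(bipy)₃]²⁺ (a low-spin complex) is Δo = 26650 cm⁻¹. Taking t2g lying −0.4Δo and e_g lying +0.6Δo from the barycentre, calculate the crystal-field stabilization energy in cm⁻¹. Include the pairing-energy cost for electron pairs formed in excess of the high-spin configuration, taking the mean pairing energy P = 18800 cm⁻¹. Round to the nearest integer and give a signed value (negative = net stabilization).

bipy is neutral, so the +2 overall charge sits on Fe: oxidation state +2.
Fe²⁺: group 8, so d-count = 8 − 2 = 6.
Configuration: t2g^6 e_g^0.
CFSE(orbital) = 6×(-0.4Δo) + 0×(0.6Δo) = -2.4Δo; with Δo = 26650 cm⁻¹ that is -63960 cm⁻¹.
Relative to high-spin t2g^4 e_g^2 (1 paired), the low-spin configuration has 2 additional pairs, contributing +2 × 18800 = +37600 cm⁻¹.
Overall CFSE = -63960 + 37600 = -26360 cm⁻¹.

-26360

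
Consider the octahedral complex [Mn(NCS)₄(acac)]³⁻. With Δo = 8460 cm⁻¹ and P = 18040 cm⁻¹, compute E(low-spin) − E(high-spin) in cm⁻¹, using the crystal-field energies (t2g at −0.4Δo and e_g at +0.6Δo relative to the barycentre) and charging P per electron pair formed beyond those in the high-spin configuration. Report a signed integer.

Ligand charges: 4×(-1) from NCS⁻ and 1×(-1) from acac⁻ sum to -5; with overall charge -3, Mn is +2.
Mn is in group 7, so Mn²⁺ is d⁵ (7 − 2 = 5).
High-spin d⁵ fills as t2g^3 e_g^2 with CFSE 3(−0.4) + 2(+0.6) = 0.0Δo = 0 cm⁻¹.
Low-spin: t2g^5 e_g^0, orbital CFSE = -2.0Δo = -16920 cm⁻¹; plus 2 excess pairs × P = +36080 cm⁻¹; total 19160 cm⁻¹.
Thus E(LS) − E(HS) = 19160 cm⁻¹.

19160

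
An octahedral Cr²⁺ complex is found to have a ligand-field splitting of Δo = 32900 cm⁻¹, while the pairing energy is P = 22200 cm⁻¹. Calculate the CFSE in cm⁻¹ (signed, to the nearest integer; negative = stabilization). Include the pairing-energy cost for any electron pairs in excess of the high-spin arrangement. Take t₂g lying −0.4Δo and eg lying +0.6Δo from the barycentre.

Group 6 minus oxidation state +2 gives a d⁴ configuration for Cr²⁺.
Δo > P, so pairing is preferred: the ground state is low-spin.
That gives t₂g⁴ eg⁰.
Orbital CFSE = -1.6Δo = -1.6 × 32900 = -52640 cm⁻¹.
Excess pairs vs high-spin: 1 − 0 = 1; pairing cost = +22200 cm⁻¹.
Net CFSE = -52640 + 22200 = -30440 cm⁻¹.

-30440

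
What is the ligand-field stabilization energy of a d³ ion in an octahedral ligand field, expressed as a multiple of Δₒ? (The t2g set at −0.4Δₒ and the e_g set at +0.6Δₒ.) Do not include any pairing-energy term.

-1.2 Δₒ

For octahedral d³ the high- and low-spin configurations coincide.
Configuration: t2g^3 e_g^0.
CFSE = 3(-0.4Δₒ) + 0(0.6Δₒ) = -1.2Δₒ + 0.0Δₒ = -1.2Δₒ.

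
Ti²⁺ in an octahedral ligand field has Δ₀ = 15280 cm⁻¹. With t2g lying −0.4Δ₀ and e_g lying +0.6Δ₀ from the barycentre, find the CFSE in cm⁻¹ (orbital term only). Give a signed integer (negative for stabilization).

Ti is in group 4, so Ti²⁺ is d² (4 − 2 = 2).
The d² electrons fill as t2g^2 e_g^0.
The orbital stabilization is -0.8Δ₀ = -0.8 × 15280 = -12224 cm⁻¹.

-12224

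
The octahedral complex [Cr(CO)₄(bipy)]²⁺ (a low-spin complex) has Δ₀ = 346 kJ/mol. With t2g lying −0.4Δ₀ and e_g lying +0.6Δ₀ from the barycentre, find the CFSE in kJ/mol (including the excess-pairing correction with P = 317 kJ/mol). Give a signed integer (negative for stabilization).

Ligand charges: 4×(+0) from CO and 1×(+0) from bipy sum to +0; with overall charge +2, Cr is +2.
Cr is in group 6, so Cr²⁺ is d⁴ (6 − 2 = 4).
Electron filling gives t2g^4 e_g^0.
Orbital CFSE = 4(-0.4) + 0(0.6) = -1.6Δ₀ = -1.6 × 346 = -554 kJ/mol.
Relative to high-spin t2g^3 e_g^1 (0 paired), the low-spin configuration has 1 additional pair, contributing +1 × 317 = +317 kJ/mol.
Overall CFSE = -554 + 317 = -237 kJ/mol.

-237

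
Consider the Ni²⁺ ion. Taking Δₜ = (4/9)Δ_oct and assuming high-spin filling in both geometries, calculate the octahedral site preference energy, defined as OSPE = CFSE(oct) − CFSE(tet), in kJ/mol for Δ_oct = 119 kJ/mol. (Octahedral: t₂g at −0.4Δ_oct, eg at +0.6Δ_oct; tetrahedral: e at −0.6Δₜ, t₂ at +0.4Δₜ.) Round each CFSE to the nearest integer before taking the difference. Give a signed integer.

-101

Group 10 minus oxidation state +2 gives a d⁸ configuration for Ni²⁺.
In an octahedral site d⁸ (HS) is t2g^6 e_g^2, giving CFSE(oct) = -1.2Δ_oct = -143 kJ/mol.
Tetrahedral e^4 t2^4 gives -0.8Δₜ = -0.8 × (4/9) × 119 = -42 kJ/mol.
OSPE = -143 − (-42) = -101 kJ/mol.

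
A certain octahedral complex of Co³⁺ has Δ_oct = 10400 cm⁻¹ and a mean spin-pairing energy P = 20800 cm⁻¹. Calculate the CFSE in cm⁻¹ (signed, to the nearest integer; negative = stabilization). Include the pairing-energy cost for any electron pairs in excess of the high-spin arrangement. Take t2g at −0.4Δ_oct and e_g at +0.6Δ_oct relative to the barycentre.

Co³⁺: group 9, so d-count = 9 − 3 = 6.
With Δ_oct < P the complex is high-spin.
Filling d⁶ accordingly: t2g^4 e_g^2.
Orbital CFSE = -0.4Δ_oct = -0.4 × 10400 = -4160 cm⁻¹.
High-spin has no excess pairs, so no pairing correction applies.

-4160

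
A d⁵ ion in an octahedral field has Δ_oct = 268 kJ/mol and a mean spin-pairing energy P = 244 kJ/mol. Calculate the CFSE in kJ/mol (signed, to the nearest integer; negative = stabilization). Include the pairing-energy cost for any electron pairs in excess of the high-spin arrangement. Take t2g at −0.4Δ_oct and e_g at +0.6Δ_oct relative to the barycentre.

-48

Δ_oct > P, so pairing is preferred: the ground state is low-spin.
That gives t2g^5 e_g^0.
Orbital CFSE = -2.0Δ_oct = -2.0 × 268 = -536 kJ/mol.
Excess pairs vs high-spin: 2 − 0 = 2; pairing cost = +488 kJ/mol.
Net CFSE = -536 + 488 = -48 kJ/mol.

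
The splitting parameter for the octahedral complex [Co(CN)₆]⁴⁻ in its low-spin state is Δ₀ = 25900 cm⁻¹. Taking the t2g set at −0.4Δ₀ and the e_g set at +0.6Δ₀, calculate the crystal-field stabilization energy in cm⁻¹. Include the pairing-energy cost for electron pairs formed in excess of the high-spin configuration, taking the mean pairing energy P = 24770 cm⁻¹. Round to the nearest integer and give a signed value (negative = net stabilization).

-21850

Each CN⁻ contributes -1; 6 × (-1) = -6. With overall charge -4, Co is in the +2 oxidation state.
Co sits in group 9; removing 2 electrons leaves Co²⁺ with 9 − 2 = 7 d electrons.
Electron filling gives t2g^6 e_g^1.
The orbital stabilization is -1.8Δ₀ = -1.8 × 25900 = -46620 cm⁻¹.
Pairing penalty: 3 pairs vs 2 in the high-spin reference → 1 extra × P = 24770 cm⁻¹.
Net CFSE = -46620 + 24770 = -21850 cm⁻¹.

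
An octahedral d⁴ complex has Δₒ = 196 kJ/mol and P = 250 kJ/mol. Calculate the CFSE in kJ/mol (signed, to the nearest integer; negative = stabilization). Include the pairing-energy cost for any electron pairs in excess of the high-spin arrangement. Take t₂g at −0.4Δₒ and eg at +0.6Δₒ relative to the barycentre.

With Δₒ < P the complex is high-spin.
Configuration: t₂g³ eg¹.
Orbital CFSE = -0.6Δₒ = -0.6 × 196 = -118 kJ/mol.
High-spin has no excess pairs, so no pairing correction applies.

-118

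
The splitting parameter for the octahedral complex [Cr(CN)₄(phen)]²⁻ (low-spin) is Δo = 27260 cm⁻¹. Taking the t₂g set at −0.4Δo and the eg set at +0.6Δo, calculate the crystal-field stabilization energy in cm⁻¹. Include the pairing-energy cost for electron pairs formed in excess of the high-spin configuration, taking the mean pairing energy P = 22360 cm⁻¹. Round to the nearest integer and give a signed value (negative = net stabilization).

Ligand charges: 4×(-1) from CN⁻ and 1×(+0) from phen sum to -4; with overall charge -2, Cr is +2.
Cr is in group 6, so Cr²⁺ is d⁴ (6 − 2 = 4).
Configuration: t₂g⁴ eg⁰.
CFSE(orbital) = 4×(-0.4Δo) + 0×(0.6Δo) = -1.6Δo; with Δo = 27260 cm⁻¹ that is -43616 cm⁻¹.
High-spin d⁴ would be t₂g³ eg¹ with 0 pairs; low-spin has 1, so 1 excess pair costs +1P = +22360 cm⁻¹.
Overall CFSE = -43616 + 22360 = -21256 cm⁻¹.

-21256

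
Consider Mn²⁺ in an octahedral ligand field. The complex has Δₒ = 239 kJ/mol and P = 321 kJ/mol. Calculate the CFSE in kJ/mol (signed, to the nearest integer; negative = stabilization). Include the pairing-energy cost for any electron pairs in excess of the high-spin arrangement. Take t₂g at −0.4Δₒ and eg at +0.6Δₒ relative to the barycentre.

0

Mn is in group 7, so Mn²⁺ is d⁵ (7 − 2 = 5).
With Δₒ < P the complex is high-spin.
Configuration: t₂g³ eg².
Orbital CFSE = 0.0Δₒ = 0.0 × 239 = 0 kJ/mol.
High-spin has no excess pairs, so no pairing correction applies.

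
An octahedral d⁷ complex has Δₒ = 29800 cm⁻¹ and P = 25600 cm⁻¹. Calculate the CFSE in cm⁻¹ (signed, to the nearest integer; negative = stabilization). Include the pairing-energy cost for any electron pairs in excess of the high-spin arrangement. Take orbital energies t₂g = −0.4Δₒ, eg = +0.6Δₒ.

Here Δₒ > P (29800 > 25600), so the low-spin state is favoured.
Filling d⁷ accordingly: t₂g⁶ eg¹.
Orbital CFSE = -1.8Δₒ = -1.8 × 29800 = -53640 cm⁻¹.
Excess pairs vs high-spin: 3 − 2 = 1; pairing cost = +25600 cm⁻¹.
Net CFSE = -53640 + 25600 = -28040 cm⁻¹.

-28040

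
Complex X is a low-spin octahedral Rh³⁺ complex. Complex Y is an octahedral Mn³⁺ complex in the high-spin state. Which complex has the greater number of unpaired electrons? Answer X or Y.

Y

X: Rh³⁺: group 9, so d-count = 9 − 3 = 6; t₂g⁶ eg⁰ → 0 unpaired.
Y: Mn³⁺: group 7, so d-count = 7 − 3 = 4; t2g^3 e_g^1 → 4 unpaired.
So Y has more unpaired electrons.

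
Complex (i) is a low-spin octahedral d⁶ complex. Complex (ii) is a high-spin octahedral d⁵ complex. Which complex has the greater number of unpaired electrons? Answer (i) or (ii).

(i): t2g^6 e_g^0 → 0 unpaired.
(ii): t₂g³ eg² → 5 unpaired.
So (ii) has more unpaired electrons.

(ii)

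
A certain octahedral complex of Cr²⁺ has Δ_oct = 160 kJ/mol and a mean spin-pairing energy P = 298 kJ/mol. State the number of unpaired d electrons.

Cr²⁺: group 6, so d-count = 6 − 2 = 4.
Here Δ_oct < P (160 < 298), so the high-spin state is favoured.
Configuration: t2g^3 e_g^1.
Unpaired electrons: 4.

4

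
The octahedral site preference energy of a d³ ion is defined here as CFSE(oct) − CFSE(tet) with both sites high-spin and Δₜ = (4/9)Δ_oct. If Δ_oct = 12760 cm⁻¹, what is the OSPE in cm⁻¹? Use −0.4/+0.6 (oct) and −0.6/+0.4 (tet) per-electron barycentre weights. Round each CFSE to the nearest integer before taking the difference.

In an octahedral site d³ (HS) is t₂g³ eg⁰, giving CFSE(oct) = -1.2Δ_oct = -15312 cm⁻¹.
In a tetrahedral site the filling is e² t₂¹: CFSE(tet) = -0.8Δₜ = -0.8 × (4/9)(12760) = -4537 cm⁻¹.
OSPE = -15312 − (-4537) = -10775 cm⁻¹.

-10775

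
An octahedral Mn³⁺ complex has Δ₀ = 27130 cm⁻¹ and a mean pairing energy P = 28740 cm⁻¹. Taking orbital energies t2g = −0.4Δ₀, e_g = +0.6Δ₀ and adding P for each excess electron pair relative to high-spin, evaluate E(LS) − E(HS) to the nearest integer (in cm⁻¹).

Mn³⁺: group 7, so d-count = 7 − 3 = 4.
High-spin d⁴ fills as t2g^3 e_g^1 with CFSE 3(−0.4) + 1(+0.6) = -0.6Δ₀ = -16278 cm⁻¹.
For low-spin the configuration is t2g^4 e_g^0: orbital energy -1.6 × 27130 = -43408 cm⁻¹, and 1 additional pair relative to high-spin adds 28740 cm⁻¹, giving -14668 cm⁻¹.
E(LS) − E(HS) = -14668 − (-16278) = 1610 cm⁻¹.

1610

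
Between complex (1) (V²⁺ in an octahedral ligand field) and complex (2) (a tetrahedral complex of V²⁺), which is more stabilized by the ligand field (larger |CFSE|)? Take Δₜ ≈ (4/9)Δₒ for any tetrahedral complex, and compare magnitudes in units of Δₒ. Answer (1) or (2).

(1): V is in group 5, so V²⁺ is d³ (5 − 2 = 3); t₂g³ eg⁰, CFSE = -1.2Δₒ.
(2): V is in group 5, so V²⁺ is d³ (5 − 2 = 3); Tetrahedral fields are weak (Δₜ ≈ 4/9 Δₒ), so electrons fill high-spin; e^2 t2^1, CFSE = -0.8Δₜ ≈ -0.36Δₒ.
So (1) has the larger |CFSE|.

(1)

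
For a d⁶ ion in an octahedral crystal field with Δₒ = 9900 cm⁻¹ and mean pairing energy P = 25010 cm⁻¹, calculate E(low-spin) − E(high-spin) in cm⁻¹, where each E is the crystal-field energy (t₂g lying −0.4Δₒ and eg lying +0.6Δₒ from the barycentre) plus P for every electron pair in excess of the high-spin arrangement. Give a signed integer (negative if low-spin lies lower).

30220

In the high-spin limit (t₂g⁴ eg²) the orbital term is -0.4Δₒ = -3960 cm⁻¹, with no excess pairing.
Low-spin: t₂g⁶ eg⁰, orbital CFSE = -2.4Δₒ = -23760 cm⁻¹; plus 2 excess pairs × P = +50020 cm⁻¹; total 26260 cm⁻¹.
Thus E(LS) − E(HS) = 30220 cm⁻¹.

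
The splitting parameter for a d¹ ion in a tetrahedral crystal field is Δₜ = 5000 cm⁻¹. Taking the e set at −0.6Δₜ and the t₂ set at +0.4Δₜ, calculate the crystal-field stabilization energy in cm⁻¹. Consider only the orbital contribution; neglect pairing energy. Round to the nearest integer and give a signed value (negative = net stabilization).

-3000

Tetrahedral splitting is small, so the complex is high-spin.
Electron filling gives e¹ t₂⁰.
The orbital stabilization is -0.6Δₜ = -0.6 × 5000 = -3000 cm⁻¹.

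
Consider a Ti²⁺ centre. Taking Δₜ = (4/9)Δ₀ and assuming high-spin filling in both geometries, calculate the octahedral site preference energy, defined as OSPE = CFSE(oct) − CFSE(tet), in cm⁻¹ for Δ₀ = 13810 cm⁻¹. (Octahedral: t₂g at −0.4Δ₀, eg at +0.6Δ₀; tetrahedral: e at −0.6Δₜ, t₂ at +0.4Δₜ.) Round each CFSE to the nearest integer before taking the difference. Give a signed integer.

-3683

Group 4 minus oxidation state +2 gives a d² configuration for Ti²⁺.
Octahedral (high-spin): t₂g² eg⁰, CFSE = 2(−0.4) + 0(+0.6) = -0.8Δ₀ = -0.8 × 13810 = -11048 cm⁻¹.
Tetrahedral e² t₂⁰ gives -1.2Δₜ = -1.2 × (4/9) × 13810 = -7365 cm⁻¹.
Subtracting, OSPE = -11048 − (-7365) = -3683 cm⁻¹.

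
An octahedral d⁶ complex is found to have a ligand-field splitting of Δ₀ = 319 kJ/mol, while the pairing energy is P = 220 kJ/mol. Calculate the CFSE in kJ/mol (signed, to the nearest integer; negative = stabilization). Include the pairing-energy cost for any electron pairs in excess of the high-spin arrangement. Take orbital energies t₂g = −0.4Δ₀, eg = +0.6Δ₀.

Since Δ₀ = 319 kJ/mol > P = 220 kJ/mol, the complex adopts the low-spin configuration.
Filling d⁶ accordingly: t₂g⁶ eg⁰.
Orbital CFSE = -2.4Δ₀ = -2.4 × 319 = -766 kJ/mol.
Excess pairs vs high-spin: 3 − 1 = 2; pairing cost = +440 kJ/mol.
Net CFSE = -766 + 440 = -326 kJ/mol.

-326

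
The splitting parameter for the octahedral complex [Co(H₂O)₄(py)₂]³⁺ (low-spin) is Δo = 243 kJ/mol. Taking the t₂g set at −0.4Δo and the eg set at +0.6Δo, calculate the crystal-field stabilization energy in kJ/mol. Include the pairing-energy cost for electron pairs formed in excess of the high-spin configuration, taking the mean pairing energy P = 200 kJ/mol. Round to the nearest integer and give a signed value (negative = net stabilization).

Ligand charges: 4×(+0) from H₂O and 2×(+0) from py sum to +0; with overall charge +3, Co is +3.
Co is in group 9, so Co³⁺ is d⁶ (9 − 3 = 6).
Electron filling gives t₂g⁶ eg⁰.
Orbital CFSE = 6(-0.4) + 0(0.6) = -2.4Δo = -2.4 × 243 = -583 kJ/mol.
Pairing penalty: 3 pairs vs 1 in the high-spin reference → 2 extra × P = 400 kJ/mol.
Overall CFSE = -583 + 400 = -183 kJ/mol.

-183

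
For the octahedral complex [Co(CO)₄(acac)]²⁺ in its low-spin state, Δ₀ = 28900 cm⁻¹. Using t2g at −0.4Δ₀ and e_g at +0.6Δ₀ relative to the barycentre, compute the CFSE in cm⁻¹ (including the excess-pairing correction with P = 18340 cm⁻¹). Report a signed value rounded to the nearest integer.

Ligand charges: 4×(+0) from CO and 1×(-1) from acac⁻ sum to -1; with overall charge +2, Co is +3.
Co sits in group 9; removing 3 electrons leaves Co³⁺ with 9 − 3 = 6 d electrons.
Electron filling gives t2g^6 e_g^0.
Orbital CFSE = 6(-0.4) + 0(0.6) = -2.4Δ₀ = -2.4 × 28900 = -69360 cm⁻¹.
High-spin d⁶ would be t2g^4 e_g^2 with 1 pair; low-spin has 3, so 2 excess pairs cost +2P = +36680 cm⁻¹.
Net CFSE = -69360 + 36680 = -32680 cm⁻¹.

-32680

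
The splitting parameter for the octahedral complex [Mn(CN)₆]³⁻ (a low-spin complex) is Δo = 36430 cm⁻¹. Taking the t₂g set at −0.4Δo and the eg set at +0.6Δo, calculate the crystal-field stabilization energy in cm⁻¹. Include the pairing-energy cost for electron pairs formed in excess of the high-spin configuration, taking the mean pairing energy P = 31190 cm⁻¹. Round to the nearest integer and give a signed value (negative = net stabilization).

Each CN⁻ contributes -1; 6 × (-1) = -6. With overall charge -3, Mn is in the +3 oxidation state.
Mn³⁺: group 7, so d-count = 7 − 3 = 4.
The d⁴ electrons fill as t₂g⁴ eg⁰.
CFSE(orbital) = 4×(-0.4Δo) + 0×(0.6Δo) = -1.6Δo; with Δo = 36430 cm⁻¹ that is -58288 cm⁻¹.
High-spin d⁴ would be t₂g³ eg¹ with 0 pairs; low-spin has 1, so 1 excess pair costs +1P = +31190 cm⁻¹.
Net CFSE = -58288 + 31190 = -27098 cm⁻¹.

-27098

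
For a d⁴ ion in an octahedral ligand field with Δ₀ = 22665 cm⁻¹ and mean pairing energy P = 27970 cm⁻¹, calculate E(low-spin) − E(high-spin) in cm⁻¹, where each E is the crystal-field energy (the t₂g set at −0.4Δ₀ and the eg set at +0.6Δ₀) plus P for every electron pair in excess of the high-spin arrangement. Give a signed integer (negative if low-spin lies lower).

High-spin: t₂g³ eg¹, CFSE = -0.6Δ₀ = -13599 cm⁻¹.
For low-spin the configuration is t₂g⁴ eg⁰: orbital energy -1.6 × 22665 = -36264 cm⁻¹, and 1 additional pair relative to high-spin adds 27970 cm⁻¹, giving -8294 cm⁻¹.
Thus E(LS) − E(HS) = 5305 cm⁻¹.

5305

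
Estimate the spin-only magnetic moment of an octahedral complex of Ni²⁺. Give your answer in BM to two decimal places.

Ni is in group 10, so Ni²⁺ is d⁸ (10 − 2 = 8).
For octahedral d⁸ the high- and low-spin configurations coincide.
Configuration: t₂g⁶ eg² → 2 unpaired electrons.
μ(spin-only) = √[2(2+2)] = √8 ≈ 2.83 BM.

2.83 BM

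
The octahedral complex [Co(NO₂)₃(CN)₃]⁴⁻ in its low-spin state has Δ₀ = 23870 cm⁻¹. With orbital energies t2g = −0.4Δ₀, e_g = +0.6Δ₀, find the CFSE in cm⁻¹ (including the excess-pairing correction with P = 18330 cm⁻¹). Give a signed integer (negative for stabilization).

-24636

Ligand charges: 3×(-1) from NO₂⁻ and 3×(-1) from CN⁻ sum to -6; with overall charge -4, Co is +2.
Co²⁺: group 9, so d-count = 9 − 2 = 7.
The d⁷ electrons fill as t2g^6 e_g^1.
Orbital CFSE = 6(-0.4) + 1(0.6) = -1.8Δ₀ = -1.8 × 23870 = -42966 cm⁻¹.
Pairing penalty: 3 pairs vs 2 in the high-spin reference → 1 extra × P = 18330 cm⁻¹.
Net CFSE = -42966 + 18330 = -24636 cm⁻¹.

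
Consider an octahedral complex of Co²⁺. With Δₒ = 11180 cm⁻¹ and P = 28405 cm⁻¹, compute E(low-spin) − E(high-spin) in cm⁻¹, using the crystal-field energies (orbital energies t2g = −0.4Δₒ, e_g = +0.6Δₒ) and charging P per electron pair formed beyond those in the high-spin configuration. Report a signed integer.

17225

Co is in group 9, so Co²⁺ is d⁷ (9 − 2 = 7).
High-spin: t2g^5 e_g^2, CFSE = -0.8Δₒ = -8944 cm⁻¹.
Low-spin: t2g^6 e_g^1, orbital CFSE = -1.8Δₒ = -20124 cm⁻¹; plus 1 excess pair × P = +28405 cm⁻¹; total 8281 cm⁻¹.
The difference is 8281 − (-8944) = 17225 cm⁻¹, so high-spin lies lower.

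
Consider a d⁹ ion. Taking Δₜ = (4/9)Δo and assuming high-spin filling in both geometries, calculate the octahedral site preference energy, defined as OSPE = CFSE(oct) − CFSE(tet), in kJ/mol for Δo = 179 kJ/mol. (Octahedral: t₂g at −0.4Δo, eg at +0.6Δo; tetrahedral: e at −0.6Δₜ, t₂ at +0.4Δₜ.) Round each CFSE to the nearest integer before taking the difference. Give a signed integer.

Octahedral (high-spin): t₂g⁶ eg³, CFSE = 6(−0.4) + 3(+0.6) = -0.6Δo = -0.6 × 179 = -107 kJ/mol.
Tetrahedral: e⁴ t₂⁵, CFSE = 4(−0.6) + 5(+0.4) = -0.4Δₜ = -0.4 × (4/9) × 179 = -32 kJ/mol.
OSPE = -107 − (-32) = -75 kJ/mol.

-75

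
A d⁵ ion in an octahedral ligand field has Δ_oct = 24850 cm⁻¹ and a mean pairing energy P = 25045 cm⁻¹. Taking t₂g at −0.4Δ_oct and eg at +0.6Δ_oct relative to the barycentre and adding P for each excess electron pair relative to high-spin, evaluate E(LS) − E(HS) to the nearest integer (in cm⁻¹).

390

In the high-spin limit (t₂g³ eg²) the orbital term is 0.0Δ_oct = 0 cm⁻¹, with no excess pairing.
Low-spin: t₂g⁵ eg⁰, orbital CFSE = -2.0Δ_oct = -49700 cm⁻¹; plus 2 excess pairs × P = +50090 cm⁻¹; total 390 cm⁻¹.
Thus E(LS) − E(HS) = 390 cm⁻¹.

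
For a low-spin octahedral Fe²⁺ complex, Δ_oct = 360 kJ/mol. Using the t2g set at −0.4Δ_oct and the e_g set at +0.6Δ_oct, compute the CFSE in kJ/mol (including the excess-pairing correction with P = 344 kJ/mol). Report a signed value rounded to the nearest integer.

Fe sits in group 8; removing 2 electrons leaves Fe²⁺ with 8 − 2 = 6 d electrons.
Electron filling gives t2g^6 e_g^0.
Orbital CFSE = 6(-0.4) + 0(0.6) = -2.4Δ_oct = -2.4 × 360 = -864 kJ/mol.
Relative to high-spin t2g^4 e_g^2 (1 paired), the low-spin configuration has 2 additional pairs, contributing +2 × 344 = +688 kJ/mol.
Overall CFSE = -864 + 688 = -176 kJ/mol.

-176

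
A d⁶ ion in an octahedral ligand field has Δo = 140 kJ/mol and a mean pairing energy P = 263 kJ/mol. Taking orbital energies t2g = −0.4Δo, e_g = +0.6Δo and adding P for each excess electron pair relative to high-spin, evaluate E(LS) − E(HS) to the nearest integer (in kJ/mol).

In the high-spin limit (t2g^4 e_g^2) the orbital term is -0.4Δo = -56 kJ/mol, with no excess pairing.
Low-spin t2g^6 e_g^0 gives -2.4Δo = -336 kJ/mol, but forming 2 extra pairs costs 2P = 526 kJ/mol, so E(LS) = -336 + 526 = 190 kJ/mol.
Thus E(LS) − E(HS) = 246 kJ/mol.

246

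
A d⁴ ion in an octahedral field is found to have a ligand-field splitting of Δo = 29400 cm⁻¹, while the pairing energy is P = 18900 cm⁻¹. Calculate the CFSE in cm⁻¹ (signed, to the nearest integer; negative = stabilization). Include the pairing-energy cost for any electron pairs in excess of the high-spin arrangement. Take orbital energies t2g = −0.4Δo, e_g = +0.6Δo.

Since Δo = 29400 cm⁻¹ > P = 18900 cm⁻¹, the complex adopts the low-spin configuration.
That gives t2g^4 e_g^0.
Orbital CFSE = -1.6Δo = -1.6 × 29400 = -47040 cm⁻¹.
Excess pairs vs high-spin: 1 − 0 = 1; pairing cost = +18900 cm⁻¹.
Net CFSE = -47040 + 18900 = -28140 cm⁻¹.

-28140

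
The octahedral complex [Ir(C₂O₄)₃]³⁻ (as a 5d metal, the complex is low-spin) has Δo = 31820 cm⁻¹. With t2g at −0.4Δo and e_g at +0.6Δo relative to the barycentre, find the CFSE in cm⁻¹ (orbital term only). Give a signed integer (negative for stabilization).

-76368

Each C₂O₄²⁻ contributes -2; 3 × (-2) = -6. With overall charge -3, Ir is in the +3 oxidation state.
Ir sits in group 9; removing 3 electrons leaves Ir³⁺ with 9 − 3 = 6 d electrons.
Electron filling gives t2g^6 e_g^0.
Orbital CFSE = 6(-0.4) + 0(0.6) = -2.4Δo = -2.4 × 31820 = -76368 cm⁻¹.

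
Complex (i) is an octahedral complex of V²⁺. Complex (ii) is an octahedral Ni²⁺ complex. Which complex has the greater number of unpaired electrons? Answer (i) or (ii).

(i)

(i): V sits in group 5; removing 2 electrons leaves V²⁺ with 5 − 2 = 3 d electrons; t2g^3 e_g^0 → 3 unpaired.
(ii): Ni is in group 10, so Ni²⁺ is d⁸ (10 − 2 = 8); t2g^6 e_g^2 → 2 unpaired.
So (i) has more unpaired electrons.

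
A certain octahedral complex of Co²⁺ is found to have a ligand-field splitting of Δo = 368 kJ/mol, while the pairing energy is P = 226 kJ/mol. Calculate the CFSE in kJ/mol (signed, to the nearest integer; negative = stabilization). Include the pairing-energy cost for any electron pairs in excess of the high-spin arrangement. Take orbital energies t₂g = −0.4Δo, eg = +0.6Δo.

-436

Co is in group 9, so Co²⁺ is d⁷ (9 − 2 = 7).
Δo > P, so pairing is preferred: the ground state is low-spin.
Filling d⁷ accordingly: t₂g⁶ eg¹.
Orbital CFSE = -1.8Δo = -1.8 × 368 = -662 kJ/mol.
Excess pairs vs high-spin: 3 − 2 = 1; pairing cost = +226 kJ/mol.
Net CFSE = -662 + 226 = -436 kJ/mol.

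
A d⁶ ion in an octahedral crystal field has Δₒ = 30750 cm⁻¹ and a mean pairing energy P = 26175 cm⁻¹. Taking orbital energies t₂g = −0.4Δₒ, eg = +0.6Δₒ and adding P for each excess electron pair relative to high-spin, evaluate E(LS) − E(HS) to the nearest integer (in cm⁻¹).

In the high-spin limit (t₂g⁴ eg²) the orbital term is -0.4Δₒ = -12300 cm⁻¹, with no excess pairing.
Low-spin: t₂g⁶ eg⁰, orbital CFSE = -2.4Δₒ = -73800 cm⁻¹; plus 2 excess pairs × P = +52350 cm⁻¹; total -21450 cm⁻¹.
Thus E(LS) − E(HS) = -9150 cm⁻¹.

-9150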